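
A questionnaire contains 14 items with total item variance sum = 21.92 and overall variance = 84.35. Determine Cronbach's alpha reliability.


alpha = (k/(k-1)) * (1 - sum(si^2)/s_total^2)
= (14/13) * (1 - 21.92/84.35)
alpha = 0.7971

0.7971


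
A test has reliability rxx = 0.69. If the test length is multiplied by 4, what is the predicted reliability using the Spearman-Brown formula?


r_new = (n * rxx) / (1 + (n-1) * rxx)
r_new = (4 * 0.69) / (1 + 3 * 0.69)
r_new = 2.76 / 3.07
r_new = 0.899

0.899


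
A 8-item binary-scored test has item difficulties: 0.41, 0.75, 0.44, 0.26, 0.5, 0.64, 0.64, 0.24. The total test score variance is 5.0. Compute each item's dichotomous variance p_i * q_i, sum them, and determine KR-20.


For each item, compute p_i * q_i:
  Item 1: 0.41 * 0.59 = 0.2419
  Item 2: 0.75 * 0.25 = 0.1875
  Item 3: 0.44 * 0.56 = 0.2464
  Item 4: 0.26 * 0.74 = 0.1924
  Item 5: 0.5 * 0.5 = 0.25
  Item 6: 0.64 * 0.36 = 0.2304
  Item 7: 0.64 * 0.36 = 0.2304
  Item 8: 0.24 * 0.76 = 0.1824
Sum(p_i * q_i) = 0.2419 + 0.1875 + 0.2464 + 0.1924 + 0.25 + 0.2304 + 0.2304 + 0.1824 = 1.7614
KR-20 = (k/(k-1)) * (1 - Sum(p_i*q_i) / Var_total)
= (8/7) * (1 - 1.7614/5.0)
= 1.1429 * 0.6477
KR-20 = 0.7403

0.7403


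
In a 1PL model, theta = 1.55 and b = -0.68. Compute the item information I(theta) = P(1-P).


P = 1/(1+exp(-(1.55--0.68))) = 0.9029
I = P*(1-P) = 0.9029 * 0.0971
I = 0.0877

0.0877


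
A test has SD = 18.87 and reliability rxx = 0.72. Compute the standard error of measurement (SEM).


SEM = SD * sqrt(1 - rxx)
SEM = 18.87 * sqrt(1 - 0.72)
SEM = 18.87 * sqrt(0.28) = 18.87 * 0.52915
SEM = 9.9851

9.9851


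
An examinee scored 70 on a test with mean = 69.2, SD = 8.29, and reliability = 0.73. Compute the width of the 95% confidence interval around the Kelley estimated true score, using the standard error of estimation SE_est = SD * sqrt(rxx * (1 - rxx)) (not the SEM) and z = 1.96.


True score estimate = 0.73*70 + 0.27*69.2 = 69.784
SE_est = SD * sqrt(rxx * (1 - rxx)) = 8.29 * sqrt(0.73 * 0.27) = 8.29 * sqrt(0.1971) = 3.680424
CI = T_est +/- z * SE_est, so width = 2 * z * SE_est = 2 * 1.96 * 3.680424
Width = 14.4273

14.4273


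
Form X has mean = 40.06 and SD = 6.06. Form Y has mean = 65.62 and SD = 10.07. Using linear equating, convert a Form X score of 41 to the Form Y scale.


slope = SD_Y / SD_X = 10.07 / 6.06 ~ 1.6617
intercept = mean_Y - slope * mean_X = 65.62 - (10.07 / 6.06) * 40.06 ~ -0.9483
Y = slope * X + intercept. To avoid rounding drift from the rounded slope/intercept, evaluate the equivalent form Y = mean_Y + SD_Y * (X - mean_X) / SD_X at full precision:
Y = 65.62 + 10.07 * (41 - 40.06) / 6.06
Y = 65.62 + 10.07 * 0.94 / 6.06
Y = 65.62 + 9.4658 / 6.06
Y = 65.62 + 1.562
Y = 67.182

67.182


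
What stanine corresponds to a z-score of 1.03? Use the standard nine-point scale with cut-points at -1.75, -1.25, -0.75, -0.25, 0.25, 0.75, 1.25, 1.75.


Stanine boundaries: [-1.75, -1.25, -0.75, -0.25, 0.25, 0.75, 1.25, 1.75]
z = 1.03
Check each boundary:
  z >= -1.75 -> could be stanine 2
  z >= -1.25 -> could be stanine 3
  z >= -0.75 -> could be stanine 4
  z >= -0.25 -> could be stanine 5
  z >= 0.25 -> could be stanine 6
  z >= 0.75 -> could be stanine 7
  z < 1.25
  z < 1.75
Highest qualifying boundary gives stanine = 7

7


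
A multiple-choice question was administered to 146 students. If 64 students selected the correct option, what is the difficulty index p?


Item difficulty p = number correct / total examinees
p = 64 / 146
p = 0.4384

0.4384


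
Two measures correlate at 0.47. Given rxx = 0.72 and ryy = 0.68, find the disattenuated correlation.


r_corrected = rxy / sqrt(rxx * ryy)
= 0.47 / sqrt(0.72 * 0.68)
= 0.47 / sqrt(0.4896)
= 0.47 / 0.699714
r_corrected = 0.6717

0.6717


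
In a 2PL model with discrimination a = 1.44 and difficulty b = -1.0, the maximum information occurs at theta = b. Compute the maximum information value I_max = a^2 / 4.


For 2PL, max info at theta = b = -1.0
I_max = a^2 / 4 = 1.44^2 / 4
= 2.0736 / 4
I_max = 0.5184

0.5184


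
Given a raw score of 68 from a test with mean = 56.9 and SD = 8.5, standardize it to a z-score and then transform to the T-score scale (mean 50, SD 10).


z = (X - mean) / SD = (68 - 56.9) / 8.5
z = 11.1 / 8.5
z = 1.3059
T-score = T = 50 + 10z
Carry z at full precision (z = 11.1 / 8.5) into the conversion:
T-score = 50 + 10 * (11.1 / 8.5) = 50 + 111 / 8.5
T-score = 50 + 13.0588
T-score = 63.0588

63.0588


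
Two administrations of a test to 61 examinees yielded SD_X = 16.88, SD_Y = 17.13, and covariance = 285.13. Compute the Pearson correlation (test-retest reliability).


r = cov(X,Y) / (SD_X * SD_Y)
r = 285.13 / (16.88 * 17.13)
r = 285.13 / 289.1544
r = 0.9861

0.9861


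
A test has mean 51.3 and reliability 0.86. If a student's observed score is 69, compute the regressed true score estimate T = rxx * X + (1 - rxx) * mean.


T_est = rxx * X + (1 - rxx) * mean
T_est = 0.86 * 69 + 0.14 * 51.3
T_est = 59.34 + 7.182
T_est = 66.522

66.522


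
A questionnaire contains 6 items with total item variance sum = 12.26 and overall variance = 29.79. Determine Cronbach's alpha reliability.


alpha = (k/(k-1)) * (1 - sum(si^2)/s_total^2)
= (6/5) * (1 - 12.26/29.79)
alpha = 0.7061

0.7061


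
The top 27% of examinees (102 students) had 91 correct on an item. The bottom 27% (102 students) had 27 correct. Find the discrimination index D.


p_upper = 91/102 = 0.8922
p_lower = 27/102 = 0.2647
D = 0.8922 - 0.2647 = 0.6275

0.6275


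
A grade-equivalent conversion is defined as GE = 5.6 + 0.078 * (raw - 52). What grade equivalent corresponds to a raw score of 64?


raw - median = 64 - 52 = 12
slope * diff = 0.078 * 12 = 0.936
GE = 5.6 + 0.936
GE = 6.536

6.536


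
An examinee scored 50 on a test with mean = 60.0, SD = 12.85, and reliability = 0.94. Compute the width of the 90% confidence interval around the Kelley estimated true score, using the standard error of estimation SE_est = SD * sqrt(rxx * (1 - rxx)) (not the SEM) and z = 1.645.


True score estimate = 0.94*50 + 0.06*60.0 = 50.6
SE_est = SD * sqrt(rxx * (1 - rxx)) = 12.85 * sqrt(0.94 * 0.06) = 12.85 * sqrt(0.0564) = 3.051706
CI = T_est +/- z * SE_est, so width = 2 * z * SE_est = 2 * 1.645 * 3.051706
Width = 10.0401

10.0401


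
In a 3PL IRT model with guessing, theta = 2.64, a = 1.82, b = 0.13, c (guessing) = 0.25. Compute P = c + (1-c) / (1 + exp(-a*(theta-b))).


logit = 1.82*(2.64 - 0.13) = 4.5682
P* = 1/(1 + exp(-4.5682)) = 0.9897
P = 0.25 + (1 - 0.25) * 0.9897
P = 0.9923

0.9923


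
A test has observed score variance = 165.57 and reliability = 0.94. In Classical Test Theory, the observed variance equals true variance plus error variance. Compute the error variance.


var_true = rxx * var_obs = 0.94 * 165.57 = 155.6358
var_error = var_obs - var_true
var_error = 165.57 - 155.6358
var_error = 9.9342

9.9342


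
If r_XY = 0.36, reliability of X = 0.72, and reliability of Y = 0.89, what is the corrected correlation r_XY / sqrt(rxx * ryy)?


r_corrected = rxy / sqrt(rxx * ryy)
= 0.36 / sqrt(0.72 * 0.89)
= 0.36 / sqrt(0.6408)
= 0.36 / 0.8005
r_corrected = 0.4497

0.4497


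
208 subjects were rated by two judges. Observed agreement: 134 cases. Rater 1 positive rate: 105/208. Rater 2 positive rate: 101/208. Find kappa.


P_o = 134/208 = 0.644231
P_e = (105*101 + 103*107) / 43264 = 0.499861
kappa = (P_o - P_e) / (1 - P_e)
kappa = (0.644231 - 0.499861) / (1 - 0.499861)
kappa = 0.2887

0.2887


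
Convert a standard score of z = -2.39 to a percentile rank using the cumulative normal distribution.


CDF(z) = 0.5 * (1 + erf(z/sqrt(2)))
erf(-1.69) = -0.9832
CDF = 0.0084
Percentile rank = 0.0084 * 100 = 0.84

0.84


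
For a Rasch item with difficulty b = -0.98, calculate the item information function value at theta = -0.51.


P = 1/(1+exp(-(-0.51--0.98))) = 0.6154
I = P*(1-P) = 0.6154 * 0.3846
I = 0.2367

0.2367


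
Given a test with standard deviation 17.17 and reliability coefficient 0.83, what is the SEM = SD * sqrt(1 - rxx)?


SEM = SD * sqrt(1 - rxx)
SEM = 17.17 * sqrt(1 - 0.83)
SEM = 17.17 * sqrt(0.17) = 17.17 * 0.412311
SEM = 7.0794

7.0794


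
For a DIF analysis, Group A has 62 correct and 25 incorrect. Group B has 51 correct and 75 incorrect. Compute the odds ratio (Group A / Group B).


Odds_A = 62/25 = 2.48
Odds_B = 51/75 = 0.68
OR = Odds_A / Odds_B = 2.48 / 0.68
Exactly, OR = (62 * 75) / (25 * 51) = 4650 / 1275
OR = 3.6471

3.6471


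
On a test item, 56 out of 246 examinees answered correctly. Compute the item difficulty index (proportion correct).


Item difficulty p = number correct / total examinees
p = 56 / 246
p = 0.2276

0.2276


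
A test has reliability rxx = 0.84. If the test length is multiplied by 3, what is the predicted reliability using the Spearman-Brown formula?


r_new = (n * rxx) / (1 + (n-1) * rxx)
r_new = (3 * 0.84) / (1 + 2 * 0.84)
r_new = 2.52 / 2.68
r_new = 0.9403

0.9403


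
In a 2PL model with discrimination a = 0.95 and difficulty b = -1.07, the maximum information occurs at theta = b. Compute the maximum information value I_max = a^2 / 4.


For 2PL, max info at theta = b = -1.07
I_max = a^2 / 4 = 0.95^2 / 4
= 0.9025 / 4
I_max = 0.2256

0.2256


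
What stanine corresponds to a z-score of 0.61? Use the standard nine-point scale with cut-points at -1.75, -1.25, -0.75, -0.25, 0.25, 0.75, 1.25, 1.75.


Stanine boundaries: [-1.75, -1.25, -0.75, -0.25, 0.25, 0.75, 1.25, 1.75]
z = 0.61
Check each boundary:
  z >= -1.75 -> could be stanine 2
  z >= -1.25 -> could be stanine 3
  z >= -0.75 -> could be stanine 4
  z >= -0.25 -> could be stanine 5
  z >= 0.25 -> could be stanine 6
  z < 0.75
  z < 1.25
  z < 1.75
Highest qualifying boundary gives stanine = 6

6


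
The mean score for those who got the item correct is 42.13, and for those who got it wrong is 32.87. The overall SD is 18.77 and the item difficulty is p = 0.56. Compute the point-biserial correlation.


q = 1 - p = 0.44
rpb = ((M1 - M0) / SD) * sqrt(p * q)
rpb = ((42.13 - 32.87) / 18.77) * sqrt(0.56 * 0.44)
rpb = 0.2449

0.2449


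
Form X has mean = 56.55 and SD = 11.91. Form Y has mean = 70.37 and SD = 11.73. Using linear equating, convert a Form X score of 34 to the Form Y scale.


slope = SD_Y / SD_X = 11.73 / 11.91 ~ 0.9849
intercept = mean_Y - slope * mean_X = 70.37 - (11.73 / 11.91) * 56.55 ~ 14.6747
Y = slope * X + intercept. To avoid rounding drift from the rounded slope/intercept, evaluate the equivalent form Y = mean_Y + SD_Y * (X - mean_X) / SD_X at full precision:
Y = 70.37 + 11.73 * (34 - 56.55) / 11.91
Y = 70.37 - 11.73 * 22.55 / 11.91
Y = 70.37 - 264.5115 / 11.91
Y = 70.37 - 22.2092
Y = 48.1608

48.1608


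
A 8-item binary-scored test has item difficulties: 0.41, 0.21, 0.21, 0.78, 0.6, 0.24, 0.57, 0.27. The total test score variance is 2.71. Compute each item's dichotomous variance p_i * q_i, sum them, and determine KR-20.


For each item, compute p_i * q_i:
  Item 1: 0.41 * 0.59 = 0.2419
  Item 2: 0.21 * 0.79 = 0.1659
  Item 3: 0.21 * 0.79 = 0.1659
  Item 4: 0.78 * 0.22 = 0.1716
  Item 5: 0.6 * 0.4 = 0.24
  Item 6: 0.24 * 0.76 = 0.1824
  Item 7: 0.57 * 0.43 = 0.2451
  Item 8: 0.27 * 0.73 = 0.1971
Sum(p_i * q_i) = 0.2419 + 0.1659 + 0.1659 + 0.1716 + 0.24 + 0.1824 + 0.2451 + 0.1971 = 1.6099
KR-20 = (k/(k-1)) * (1 - Sum(p_i*q_i) / Var_total)
= (8/7) * (1 - 1.6099/2.71)
= 1.1429 * 0.4059
KR-20 = 0.4639

0.4639


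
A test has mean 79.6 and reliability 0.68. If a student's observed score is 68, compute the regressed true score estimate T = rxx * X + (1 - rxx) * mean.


T_est = rxx * X + (1 - rxx) * mean
T_est = 0.68 * 68 + 0.32 * 79.6
T_est = 46.24 + 25.472
T_est = 71.712

71.712


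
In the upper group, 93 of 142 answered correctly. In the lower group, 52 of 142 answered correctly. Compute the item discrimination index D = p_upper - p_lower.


p_upper = 93/142 = 0.6549
p_lower = 52/142 = 0.3662
D = 0.6549 - 0.3662 = 0.2887

0.2887


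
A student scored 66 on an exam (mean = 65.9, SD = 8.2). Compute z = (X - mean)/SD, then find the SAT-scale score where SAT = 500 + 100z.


z = (X - mean) / SD = (66 - 65.9) / 8.2
z = 0.1 / 8.2
z = 0.0122
SAT-scale = SAT = 500 + 100z
Carry z at full precision (z = 0.1 / 8.2) into the conversion:
SAT-scale = 500 + 100 * (0.1 / 8.2) = 500 + 10 / 8.2
SAT-scale = 500 + 1.2195
SAT-scale = 501.2195

501.2195


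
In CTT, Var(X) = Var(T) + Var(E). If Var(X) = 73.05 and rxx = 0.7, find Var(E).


var_true = rxx * var_obs = 0.7 * 73.05 = 51.135
var_error = var_obs - var_true
var_error = 73.05 - 51.135
var_error = 21.915

21.915


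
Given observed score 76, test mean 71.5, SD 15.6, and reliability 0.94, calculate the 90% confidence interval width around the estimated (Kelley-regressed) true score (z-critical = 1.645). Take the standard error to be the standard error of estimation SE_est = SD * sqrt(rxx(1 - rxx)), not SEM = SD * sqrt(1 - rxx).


True score estimate = 0.94*76 + 0.06*71.5 = 75.73
SE_est = SD * sqrt(rxx * (1 - rxx)) = 15.6 * sqrt(0.94 * 0.06) = 15.6 * sqrt(0.0564) = 3.704795
CI = T_est +/- z * SE_est, so width = 2 * z * SE_est = 2 * 1.645 * 3.704795
Width = 12.1888

12.1888


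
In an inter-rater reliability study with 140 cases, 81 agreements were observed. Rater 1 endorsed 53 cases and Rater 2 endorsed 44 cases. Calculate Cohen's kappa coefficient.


P_o = 81/140 = 0.578571
P_e = (53*44 + 87*96) / 19600 = 0.545102
kappa = (P_o - P_e) / (1 - P_e)
kappa = (0.578571 - 0.545102) / (1 - 0.545102)
kappa = 0.0736

0.0736


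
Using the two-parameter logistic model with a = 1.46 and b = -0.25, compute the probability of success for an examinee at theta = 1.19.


a*(theta - b) = 1.46 * (1.19 - -0.25) = 2.1024
exp(-2.1024) = 0.1222
P = 1 / (1 + 0.1222)
P = 0.8911

0.8911


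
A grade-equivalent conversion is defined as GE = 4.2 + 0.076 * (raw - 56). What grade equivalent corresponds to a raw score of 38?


raw - median = 38 - 56 = -18
slope * diff = 0.076 * -18 = -1.368
GE = 4.2 + -1.368
GE = 2.832

2.832


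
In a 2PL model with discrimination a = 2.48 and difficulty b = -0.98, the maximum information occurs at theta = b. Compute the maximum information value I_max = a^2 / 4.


For 2PL, max info at theta = b = -0.98
I_max = a^2 / 4 = 2.48^2 / 4
= 6.1504 / 4
I_max = 1.5376

1.5376


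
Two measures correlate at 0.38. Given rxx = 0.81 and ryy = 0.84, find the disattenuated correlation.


r_corrected = rxy / sqrt(rxx * ryy)
= 0.38 / sqrt(0.81 * 0.84)
= 0.38 / sqrt(0.6804)
= 0.38 / 0.824864
r_corrected = 0.4607

0.4607


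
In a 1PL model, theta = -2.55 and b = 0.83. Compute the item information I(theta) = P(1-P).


P = 1/(1+exp(-(-2.55-0.83))) = 0.0329
I = P*(1-P) = 0.0329 * 0.9671
I = 0.0318

0.0318


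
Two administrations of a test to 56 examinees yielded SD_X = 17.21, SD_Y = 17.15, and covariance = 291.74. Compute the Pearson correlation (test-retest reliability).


r = cov(X,Y) / (SD_X * SD_Y)
r = 291.74 / (17.21 * 17.15)
r = 291.74 / 295.1515
r = 0.9884

0.9884


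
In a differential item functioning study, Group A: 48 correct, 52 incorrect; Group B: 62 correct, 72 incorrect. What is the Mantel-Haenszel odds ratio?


Odds_A = 48/52 = 0.9231
Odds_B = 62/72 = 0.8611
OR = Odds_A / Odds_B = 0.9231 / 0.8611
Exactly, OR = (48 * 72) / (52 * 62) = 3456 / 3224
OR = 1.072

1.072


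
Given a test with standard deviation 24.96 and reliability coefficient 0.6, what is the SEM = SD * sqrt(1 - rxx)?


SEM = SD * sqrt(1 - rxx)
SEM = 24.96 * sqrt(1 - 0.6)
SEM = 24.96 * sqrt(0.4) = 24.96 * 0.632456
SEM = 15.7861

15.7861


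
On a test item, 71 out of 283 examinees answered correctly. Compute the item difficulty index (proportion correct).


Item difficulty p = number correct / total examinees
p = 71 / 283
p = 0.2509

0.2509


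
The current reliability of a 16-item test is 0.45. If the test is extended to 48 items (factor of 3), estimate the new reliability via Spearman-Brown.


r_new = (n * rxx) / (1 + (n-1) * rxx)
r_new = (3 * 0.45) / (1 + 2 * 0.45)
r_new = 1.35 / 1.9
r_new = 0.7105

0.7105


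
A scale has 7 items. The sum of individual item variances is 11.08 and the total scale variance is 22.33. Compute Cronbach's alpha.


alpha = (k/(k-1)) * (1 - sum(si^2)/s_total^2)
= (7/6) * (1 - 11.08/22.33)
alpha = 0.5878

0.5878


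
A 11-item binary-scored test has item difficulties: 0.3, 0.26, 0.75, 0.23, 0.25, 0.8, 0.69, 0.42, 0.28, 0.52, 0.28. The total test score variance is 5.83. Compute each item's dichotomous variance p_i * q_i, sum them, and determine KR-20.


For each item, compute p_i * q_i:
  Item 1: 0.3 * 0.7 = 0.21
  Item 2: 0.26 * 0.74 = 0.1924
  Item 3: 0.75 * 0.25 = 0.1875
  Item 4: 0.23 * 0.77 = 0.1771
  Item 5: 0.25 * 0.75 = 0.1875
  Item 6: 0.8 * 0.2 = 0.16
  Item 7: 0.69 * 0.31 = 0.2139
  Item 8: 0.42 * 0.58 = 0.2436
  Item 9: 0.28 * 0.72 = 0.2016
  Item 10: 0.52 * 0.48 = 0.2496
  Item 11: 0.28 * 0.72 = 0.2016
Sum(p_i * q_i) = 0.21 + 0.1924 + 0.1875 + 0.1771 + 0.1875 + 0.16 + 0.2139 + 0.2436 + 0.2016 + 0.2496 + 0.2016 = 2.2248
KR-20 = (k/(k-1)) * (1 - Sum(p_i*q_i) / Var_total)
= (11/10) * (1 - 2.2248/5.83)
= 1.1 * 0.6184
KR-20 = 0.6802

0.6802


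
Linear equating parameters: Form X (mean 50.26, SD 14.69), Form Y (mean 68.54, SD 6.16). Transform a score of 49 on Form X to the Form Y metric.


slope = SD_Y / SD_X = 6.16 / 14.69 ~ 0.4193
intercept = mean_Y - slope * mean_X = 68.54 - (6.16 / 14.69) * 50.26 ~ 47.4643
Y = slope * X + intercept. To avoid rounding drift from the rounded slope/intercept, evaluate the equivalent form Y = mean_Y + SD_Y * (X - mean_X) / SD_X at full precision:
Y = 68.54 + 6.16 * (49 - 50.26) / 14.69
Y = 68.54 - 6.16 * 1.26 / 14.69
Y = 68.54 - 7.7616 / 14.69
Y = 68.54 - 0.5284
Y = 68.0116

68.0116


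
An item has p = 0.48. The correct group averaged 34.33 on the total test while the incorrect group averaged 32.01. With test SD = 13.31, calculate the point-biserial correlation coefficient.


q = 1 - p = 0.52
rpb = ((M1 - M0) / SD) * sqrt(p * q)
rpb = ((34.33 - 32.01) / 13.31) * sqrt(0.48 * 0.52)
rpb = 0.0871

0.0871


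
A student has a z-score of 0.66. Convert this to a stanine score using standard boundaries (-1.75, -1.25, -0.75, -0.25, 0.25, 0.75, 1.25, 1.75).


Stanine boundaries: [-1.75, -1.25, -0.75, -0.25, 0.25, 0.75, 1.25, 1.75]
z = 0.66
Check each boundary:
  z >= -1.75 -> could be stanine 2
  z >= -1.25 -> could be stanine 3
  z >= -0.75 -> could be stanine 4
  z >= -0.25 -> could be stanine 5
  z >= 0.25 -> could be stanine 6
  z < 0.75
  z < 1.25
  z < 1.75
Highest qualifying boundary gives stanine = 6

6


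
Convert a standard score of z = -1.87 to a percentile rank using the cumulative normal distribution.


CDF(z) = 0.5 * (1 + erf(z/sqrt(2)))
erf(-1.3223) = -0.9385
CDF = 0.0307
Percentile rank = 0.0307 * 100 = 3.07

3.07


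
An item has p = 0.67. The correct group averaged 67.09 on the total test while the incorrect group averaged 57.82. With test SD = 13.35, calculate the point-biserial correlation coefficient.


q = 1 - p = 0.33
rpb = ((M1 - M0) / SD) * sqrt(p * q)
rpb = ((67.09 - 57.82) / 13.35) * sqrt(0.67 * 0.33)
rpb = 0.3265

0.3265


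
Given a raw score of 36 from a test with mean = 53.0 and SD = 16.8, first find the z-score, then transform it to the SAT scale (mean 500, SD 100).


z = (X - mean) / SD = (36 - 53.0) / 16.8
z = -17.0 / 16.8
z = -1.0119
SAT-scale = SAT = 500 + 100z
Carry z at full precision (z = -17.0 / 16.8) into the conversion:
SAT-scale = 500 + 100 * (-17.0 / 16.8) = 500 + -1700 / 16.8
SAT-scale = 500 + -101.1905
SAT-scale = 398.8095

398.8095


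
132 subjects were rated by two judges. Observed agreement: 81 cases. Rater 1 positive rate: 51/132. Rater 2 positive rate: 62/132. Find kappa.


P_o = 81/132 = 0.613636
P_e = (51*62 + 81*70) / 17424 = 0.506887
kappa = (P_o - P_e) / (1 - P_e)
kappa = (0.613636 - 0.506887) / (1 - 0.506887)
kappa = 0.2165

0.2165


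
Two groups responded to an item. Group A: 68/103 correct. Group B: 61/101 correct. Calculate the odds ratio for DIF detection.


Odds_A = 68/35 = 1.9429
Odds_B = 61/40 = 1.525
OR = Odds_A / Odds_B = 1.9429 / 1.525
Exactly, OR = (68 * 40) / (35 * 61) = 2720 / 2135
OR = 1.274

1.274


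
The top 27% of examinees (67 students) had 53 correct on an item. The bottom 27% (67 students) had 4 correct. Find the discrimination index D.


p_upper = 53/67 = 0.791
p_lower = 4/67 = 0.0597
D = 0.791 - 0.0597 = 0.7313

0.7313


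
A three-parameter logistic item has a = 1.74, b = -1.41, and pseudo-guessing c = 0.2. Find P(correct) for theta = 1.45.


logit = 1.74*(1.45 - -1.41) = 4.9764
P* = 1/(1 + exp(-4.9764)) = 0.9931
P = 0.2 + (1 - 0.2) * 0.9931
P = 0.9945

0.9945


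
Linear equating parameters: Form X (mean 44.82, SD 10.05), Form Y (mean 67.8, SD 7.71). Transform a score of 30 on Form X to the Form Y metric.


slope = SD_Y / SD_X = 7.71 / 10.05 ~ 0.7672
intercept = mean_Y - slope * mean_X = 67.8 - (7.71 / 10.05) * 44.82 ~ 33.4157
Y = slope * X + intercept. To avoid rounding drift from the rounded slope/intercept, evaluate the equivalent form Y = mean_Y + SD_Y * (X - mean_X) / SD_X at full precision:
Y = 67.8 + 7.71 * (30 - 44.82) / 10.05
Y = 67.8 - 7.71 * 14.82 / 10.05
Y = 67.8 - 114.2622 / 10.05
Y = 67.8 - 11.3694
Y = 56.4306

56.4306


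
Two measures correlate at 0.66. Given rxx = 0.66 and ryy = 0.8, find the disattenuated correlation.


r_corrected = rxy / sqrt(rxx * ryy)
= 0.66 / sqrt(0.66 * 0.8)
= 0.66 / sqrt(0.528)
= 0.66 / 0.726636
r_corrected = 0.9083

0.9083


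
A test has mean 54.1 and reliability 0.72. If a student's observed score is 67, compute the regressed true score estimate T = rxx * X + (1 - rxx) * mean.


T_est = rxx * X + (1 - rxx) * mean
T_est = 0.72 * 67 + 0.28 * 54.1
T_est = 48.24 + 15.148
T_est = 63.388

63.388


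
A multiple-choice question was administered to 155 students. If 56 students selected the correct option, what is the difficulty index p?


Item difficulty p = number correct / total examinees
p = 56 / 155
p = 0.3613

0.3613


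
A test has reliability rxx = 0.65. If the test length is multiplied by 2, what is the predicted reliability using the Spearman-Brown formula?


r_new = (n * rxx) / (1 + (n-1) * rxx)
r_new = (2 * 0.65) / (1 + 1 * 0.65)
r_new = 1.3 / 1.65
r_new = 0.7879

0.7879


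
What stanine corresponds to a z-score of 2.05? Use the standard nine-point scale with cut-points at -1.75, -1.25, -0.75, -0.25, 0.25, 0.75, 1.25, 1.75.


Stanine boundaries: [-1.75, -1.25, -0.75, -0.25, 0.25, 0.75, 1.25, 1.75]
z = 2.05
Check each boundary:
  z >= -1.75 -> could be stanine 2
  z >= -1.25 -> could be stanine 3
  z >= -0.75 -> could be stanine 4
  z >= -0.25 -> could be stanine 5
  z >= 0.25 -> could be stanine 6
  z >= 0.75 -> could be stanine 7
  z >= 1.25 -> could be stanine 8
  z >= 1.75 -> could be stanine 9
Highest qualifying boundary gives stanine = 9

9


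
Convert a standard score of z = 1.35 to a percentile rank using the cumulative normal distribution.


CDF(z) = 0.5 * (1 + erf(z/sqrt(2)))
erf(0.9546) = 0.823
CDF = 0.9115
Percentile rank = 0.9115 * 100 = 91.15

91.15


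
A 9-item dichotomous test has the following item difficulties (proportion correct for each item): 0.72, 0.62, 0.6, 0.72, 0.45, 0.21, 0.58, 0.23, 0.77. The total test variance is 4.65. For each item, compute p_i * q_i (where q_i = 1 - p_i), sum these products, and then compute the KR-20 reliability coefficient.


For each item, compute p_i * q_i:
  Item 1: 0.72 * 0.28 = 0.2016
  Item 2: 0.62 * 0.38 = 0.2356
  Item 3: 0.6 * 0.4 = 0.24
  Item 4: 0.72 * 0.28 = 0.2016
  Item 5: 0.45 * 0.55 = 0.2475
  Item 6: 0.21 * 0.79 = 0.1659
  Item 7: 0.58 * 0.42 = 0.2436
  Item 8: 0.23 * 0.77 = 0.1771
  Item 9: 0.77 * 0.23 = 0.1771
Sum(p_i * q_i) = 0.2016 + 0.2356 + 0.24 + 0.2016 + 0.2475 + 0.1659 + 0.2436 + 0.1771 + 0.1771 = 1.89
KR-20 = (k/(k-1)) * (1 - Sum(p_i*q_i) / Var_total)
= (9/8) * (1 - 1.89/4.65)
= 1.125 * 0.5935
KR-20 = 0.6677

0.6677


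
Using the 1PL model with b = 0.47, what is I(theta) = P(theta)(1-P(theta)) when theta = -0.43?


P = 1/(1+exp(-(-0.43-0.47))) = 0.2891
I = P*(1-P) = 0.2891 * 0.7109
I = 0.2055

0.2055


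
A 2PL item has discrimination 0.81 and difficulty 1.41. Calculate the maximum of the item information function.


For 2PL, max info at theta = b = 1.41
I_max = a^2 / 4 = 0.81^2 / 4
= 0.6561 / 4
I_max = 0.164

0.164


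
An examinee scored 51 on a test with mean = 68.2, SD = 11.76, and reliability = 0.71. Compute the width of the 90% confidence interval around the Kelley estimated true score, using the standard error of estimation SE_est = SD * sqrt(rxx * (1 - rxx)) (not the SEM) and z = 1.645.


True score estimate = 0.71*51 + 0.29*68.2 = 55.988
SE_est = SD * sqrt(rxx * (1 - rxx)) = 11.76 * sqrt(0.71 * 0.29) = 11.76 * sqrt(0.2059) = 5.336242
CI = T_est +/- z * SE_est, so width = 2 * z * SE_est = 2 * 1.645 * 5.336242
Width = 17.5562

17.5562


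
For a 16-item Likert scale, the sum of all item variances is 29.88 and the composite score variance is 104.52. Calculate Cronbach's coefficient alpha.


alpha = (k/(k-1)) * (1 - sum(si^2)/s_total^2)
= (16/15) * (1 - 29.88/104.52)
alpha = 0.7617

0.7617


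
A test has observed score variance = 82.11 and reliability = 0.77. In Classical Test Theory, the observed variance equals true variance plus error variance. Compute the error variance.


var_true = rxx * var_obs = 0.77 * 82.11 = 63.2247
var_error = var_obs - var_true
var_error = 82.11 - 63.2247
var_error = 18.8853

18.8853


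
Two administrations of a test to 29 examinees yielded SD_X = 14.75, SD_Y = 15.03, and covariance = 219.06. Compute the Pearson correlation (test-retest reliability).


r = cov(X,Y) / (SD_X * SD_Y)
r = 219.06 / (14.75 * 15.03)
r = 219.06 / 221.6925
r = 0.9881

0.9881


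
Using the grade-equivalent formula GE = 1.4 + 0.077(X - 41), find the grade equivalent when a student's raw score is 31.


raw - median = 31 - 41 = -10
slope * diff = 0.077 * -10 = -0.77
GE = 1.4 + -0.77
GE = 0.63

0.63


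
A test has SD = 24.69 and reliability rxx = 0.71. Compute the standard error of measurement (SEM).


SEM = SD * sqrt(1 - rxx)
SEM = 24.69 * sqrt(1 - 0.71)
SEM = 24.69 * sqrt(0.29) = 24.69 * 0.538516
SEM = 13.296

13.296


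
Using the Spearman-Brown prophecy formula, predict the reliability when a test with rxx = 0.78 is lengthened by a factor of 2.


r_new = (n * rxx) / (1 + (n-1) * rxx)
r_new = (2 * 0.78) / (1 + 1 * 0.78)
r_new = 1.56 / 1.78
r_new = 0.8764

0.8764


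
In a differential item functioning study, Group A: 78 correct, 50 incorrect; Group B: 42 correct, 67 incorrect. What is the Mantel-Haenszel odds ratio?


Odds_A = 78/50 = 1.56
Odds_B = 42/67 = 0.6269
OR = Odds_A / Odds_B = 1.56 / 0.6269
Exactly, OR = (78 * 67) / (50 * 42) = 5226 / 2100
OR = 2.4886

2.4886


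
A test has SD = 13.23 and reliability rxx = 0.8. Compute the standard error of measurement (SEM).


SEM = SD * sqrt(1 - rxx)
SEM = 13.23 * sqrt(1 - 0.8)
SEM = 13.23 * sqrt(0.2) = 13.23 * 0.447214
SEM = 5.9166

5.9166


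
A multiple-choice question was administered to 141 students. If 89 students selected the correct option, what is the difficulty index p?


Item difficulty p = number correct / total examinees
p = 89 / 141
p = 0.6312

0.6312


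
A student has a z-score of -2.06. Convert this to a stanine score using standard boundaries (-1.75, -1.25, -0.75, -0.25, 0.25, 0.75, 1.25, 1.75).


Stanine boundaries: [-1.75, -1.25, -0.75, -0.25, 0.25, 0.75, 1.25, 1.75]
z = -2.06
Check each boundary:
  z < -1.75
  z < -1.25
  z < -0.75
  z < -0.25
  z < 0.25
  z < 0.75
  z < 1.25
  z < 1.75
Highest qualifying boundary gives stanine = 1

1


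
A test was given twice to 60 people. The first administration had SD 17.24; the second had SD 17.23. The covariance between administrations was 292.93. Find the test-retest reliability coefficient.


r = cov(X,Y) / (SD_X * SD_Y)
r = 292.93 / (17.24 * 17.23)
r = 292.93 / 297.0452
r = 0.9861

0.9861


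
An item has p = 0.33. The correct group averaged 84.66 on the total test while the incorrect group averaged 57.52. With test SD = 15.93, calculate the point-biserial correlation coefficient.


q = 1 - p = 0.67
rpb = ((M1 - M0) / SD) * sqrt(p * q)
rpb = ((84.66 - 57.52) / 15.93) * sqrt(0.33 * 0.67)
rpb = 0.8011

0.8011


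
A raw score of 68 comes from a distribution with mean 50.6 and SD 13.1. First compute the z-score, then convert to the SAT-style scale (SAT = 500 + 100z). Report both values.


z = (X - mean) / SD = (68 - 50.6) / 13.1
z = 17.4 / 13.1
z = 1.3282
SAT-scale = SAT = 500 + 100z
Carry z at full precision (z = 17.4 / 13.1) into the conversion:
SAT-scale = 500 + 100 * (17.4 / 13.1) = 500 + 1740 / 13.1
SAT-scale = 500 + 132.8244
SAT-scale = 632.8244

632.8244


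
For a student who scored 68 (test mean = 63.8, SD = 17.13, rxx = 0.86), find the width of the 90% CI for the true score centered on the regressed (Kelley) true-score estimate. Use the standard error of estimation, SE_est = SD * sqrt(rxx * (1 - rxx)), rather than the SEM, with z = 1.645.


True score estimate = 0.86*68 + 0.14*63.8 = 67.412
SE_est = SD * sqrt(rxx * (1 - rxx)) = 17.13 * sqrt(0.86 * 0.14) = 17.13 * sqrt(0.1204) = 5.943888
CI = T_est +/- z * SE_est, so width = 2 * z * SE_est = 2 * 1.645 * 5.943888
Width = 19.5554

19.5554


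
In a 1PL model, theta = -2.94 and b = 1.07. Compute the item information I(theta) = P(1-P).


P = 1/(1+exp(-(-2.94-1.07))) = 0.0178
I = P*(1-P) = 0.0178 * 0.9822
I = 0.0175

0.0175


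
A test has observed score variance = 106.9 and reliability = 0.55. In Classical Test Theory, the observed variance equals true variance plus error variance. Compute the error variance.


var_true = rxx * var_obs = 0.55 * 106.9 = 58.795
var_error = var_obs - var_true
var_error = 106.9 - 58.795
var_error = 48.105

48.105


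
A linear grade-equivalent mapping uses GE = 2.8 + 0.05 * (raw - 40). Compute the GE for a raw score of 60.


raw - median = 60 - 40 = 20
slope * diff = 0.05 * 20 = 1.0
GE = 2.8 + 1.0
GE = 3.8

3.8


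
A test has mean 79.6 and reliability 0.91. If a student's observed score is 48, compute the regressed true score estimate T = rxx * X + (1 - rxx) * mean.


T_est = rxx * X + (1 - rxx) * mean
T_est = 0.91 * 48 + 0.09 * 79.6
T_est = 43.68 + 7.164
T_est = 50.844

50.844


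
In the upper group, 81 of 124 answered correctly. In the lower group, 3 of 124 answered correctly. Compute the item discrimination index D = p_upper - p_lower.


p_upper = 81/124 = 0.6532
p_lower = 3/124 = 0.0242
D = 0.6532 - 0.0242 = 0.629

0.629


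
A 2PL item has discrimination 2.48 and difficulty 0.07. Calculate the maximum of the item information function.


For 2PL, max info at theta = b = 0.07
I_max = a^2 / 4 = 2.48^2 / 4
= 6.1504 / 4
I_max = 1.5376

1.5376


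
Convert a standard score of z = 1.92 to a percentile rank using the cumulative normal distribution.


CDF(z) = 0.5 * (1 + erf(z/sqrt(2)))
erf(1.3576) = 0.9451
CDF = 0.9726
Percentile rank = 0.9726 * 100 = 97.26

97.26


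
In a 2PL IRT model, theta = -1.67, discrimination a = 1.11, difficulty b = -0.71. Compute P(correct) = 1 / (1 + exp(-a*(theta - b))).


a*(theta - b) = 1.11 * (-1.67 - -0.71) = -1.0656
exp(--1.0656) = 2.9026
P = 1 / (1 + 2.9026)
P = 0.2562

0.2562


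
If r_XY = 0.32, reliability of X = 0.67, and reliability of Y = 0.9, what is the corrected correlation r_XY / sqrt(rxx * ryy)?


r_corrected = rxy / sqrt(rxx * ryy)
= 0.32 / sqrt(0.67 * 0.9)
= 0.32 / sqrt(0.603)
= 0.32 / 0.776531
r_corrected = 0.4121

0.4121


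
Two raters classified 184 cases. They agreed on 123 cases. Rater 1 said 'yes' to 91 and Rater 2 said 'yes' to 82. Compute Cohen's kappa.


P_o = 123/184 = 0.668478
P_e = (91*82 + 93*102) / 33856 = 0.500591
kappa = (P_o - P_e) / (1 - P_e)
kappa = (0.668478 - 0.500591) / (1 - 0.500591)
kappa = 0.3362

0.3362


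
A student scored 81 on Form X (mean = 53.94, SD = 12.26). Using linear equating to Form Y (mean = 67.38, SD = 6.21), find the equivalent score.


slope = SD_Y / SD_X = 6.21 / 12.26 ~ 0.5065
intercept = mean_Y - slope * mean_X = 67.38 - (6.21 / 12.26) * 53.94 ~ 40.058
Y = slope * X + intercept. To avoid rounding drift from the rounded slope/intercept, evaluate the equivalent form Y = mean_Y + SD_Y * (X - mean_X) / SD_X at full precision:
Y = 67.38 + 6.21 * (81 - 53.94) / 12.26
Y = 67.38 + 6.21 * 27.06 / 12.26
Y = 67.38 + 168.0426 / 12.26
Y = 67.38 + 13.7066
Y = 81.0866

81.0866


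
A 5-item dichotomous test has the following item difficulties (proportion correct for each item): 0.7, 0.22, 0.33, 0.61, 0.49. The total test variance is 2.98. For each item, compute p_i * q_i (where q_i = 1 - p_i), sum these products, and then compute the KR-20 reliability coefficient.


For each item, compute p_i * q_i:
  Item 1: 0.7 * 0.3 = 0.21
  Item 2: 0.22 * 0.78 = 0.1716
  Item 3: 0.33 * 0.67 = 0.2211
  Item 4: 0.61 * 0.39 = 0.2379
  Item 5: 0.49 * 0.51 = 0.2499
Sum(p_i * q_i) = 0.21 + 0.1716 + 0.2211 + 0.2379 + 0.2499 = 1.0905
KR-20 = (k/(k-1)) * (1 - Sum(p_i*q_i) / Var_total)
= (5/4) * (1 - 1.0905/2.98)
= 1.25 * 0.6341
KR-20 = 0.7926

0.7926


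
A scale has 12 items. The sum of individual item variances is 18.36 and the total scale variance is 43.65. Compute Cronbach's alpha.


alpha = (k/(k-1)) * (1 - sum(si^2)/s_total^2)
= (12/11) * (1 - 18.36/43.65)
alpha = 0.6321

0.6321


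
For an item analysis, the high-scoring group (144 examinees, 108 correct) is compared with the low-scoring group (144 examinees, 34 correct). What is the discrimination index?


p_upper = 108/144 = 0.75
p_lower = 34/144 = 0.2361
D = 0.75 - 0.2361 = 0.5139

0.5139


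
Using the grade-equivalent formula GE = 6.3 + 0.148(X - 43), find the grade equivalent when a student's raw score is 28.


raw - median = 28 - 43 = -15
slope * diff = 0.148 * -15 = -2.22
GE = 6.3 + -2.22
GE = 4.08

4.08


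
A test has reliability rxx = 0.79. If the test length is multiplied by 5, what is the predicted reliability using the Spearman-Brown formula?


r_new = (n * rxx) / (1 + (n-1) * rxx)
r_new = (5 * 0.79) / (1 + 4 * 0.79)
r_new = 3.95 / 4.16
r_new = 0.9495

0.9495


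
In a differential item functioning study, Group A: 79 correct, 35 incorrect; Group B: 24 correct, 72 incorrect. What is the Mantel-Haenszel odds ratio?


Odds_A = 79/35 = 2.2571
Odds_B = 24/72 = 0.3333
OR = Odds_A / Odds_B = 2.2571 / 0.3333
Exactly, OR = (79 * 72) / (35 * 24) = 5688 / 840
OR = 6.7714

6.7714


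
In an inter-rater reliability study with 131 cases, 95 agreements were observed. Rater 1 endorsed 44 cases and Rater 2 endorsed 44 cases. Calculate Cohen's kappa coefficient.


P_o = 95/131 = 0.725191
P_e = (44*44 + 87*87) / 17161 = 0.553872
kappa = (P_o - P_e) / (1 - P_e)
kappa = (0.725191 - 0.553872) / (1 - 0.553872)
kappa = 0.384

0.384


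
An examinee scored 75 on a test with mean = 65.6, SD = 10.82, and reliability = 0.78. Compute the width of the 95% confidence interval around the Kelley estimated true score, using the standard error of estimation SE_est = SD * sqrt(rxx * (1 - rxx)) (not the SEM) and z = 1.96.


True score estimate = 0.78*75 + 0.22*65.6 = 72.932
SE_est = SD * sqrt(rxx * (1 - rxx)) = 10.82 * sqrt(0.78 * 0.22) = 10.82 * sqrt(0.1716) = 4.482145
CI = T_est +/- z * SE_est, so width = 2 * z * SE_est = 2 * 1.96 * 4.482145
Width = 17.57

17.57


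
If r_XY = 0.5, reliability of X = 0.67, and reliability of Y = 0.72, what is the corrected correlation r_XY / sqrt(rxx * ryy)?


r_corrected = rxy / sqrt(rxx * ryy)
= 0.5 / sqrt(0.67 * 0.72)
= 0.5 / sqrt(0.4824)
= 0.5 / 0.69455
r_corrected = 0.7199

0.7199


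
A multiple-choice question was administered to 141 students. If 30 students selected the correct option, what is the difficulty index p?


Item difficulty p = number correct / total examinees
p = 30 / 141
p = 0.2128

0.2128


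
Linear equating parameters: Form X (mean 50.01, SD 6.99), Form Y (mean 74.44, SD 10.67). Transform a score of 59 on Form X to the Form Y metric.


slope = SD_Y / SD_X = 10.67 / 6.99 ~ 1.5265
intercept = mean_Y - slope * mean_X = 74.44 - (10.67 / 6.99) * 50.01 ~ -1.8986
Y = slope * X + intercept. To avoid rounding drift from the rounded slope/intercept, evaluate the equivalent form Y = mean_Y + SD_Y * (X - mean_X) / SD_X at full precision:
Y = 74.44 + 10.67 * (59 - 50.01) / 6.99
Y = 74.44 + 10.67 * 8.99 / 6.99
Y = 74.44 + 95.9233 / 6.99
Y = 74.44 + 13.7229
Y = 88.1629

88.1629


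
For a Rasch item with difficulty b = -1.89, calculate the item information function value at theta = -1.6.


P = 1/(1+exp(-(-1.6--1.89))) = 0.572
I = P*(1-P) = 0.572 * 0.428
I = 0.2448

0.2448


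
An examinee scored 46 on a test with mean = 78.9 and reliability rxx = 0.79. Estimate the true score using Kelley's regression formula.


T_est = rxx * X + (1 - rxx) * mean
T_est = 0.79 * 46 + 0.21 * 78.9
T_est = 36.34 + 16.569
T_est = 52.909

52.909


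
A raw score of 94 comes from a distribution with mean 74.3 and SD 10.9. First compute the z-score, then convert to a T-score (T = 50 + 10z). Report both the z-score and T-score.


z = (X - mean) / SD = (94 - 74.3) / 10.9
z = 19.7 / 10.9
z = 1.8073
T-score = T = 50 + 10z
Carry z at full precision (z = 19.7 / 10.9) into the conversion:
T-score = 50 + 10 * (19.7 / 10.9) = 50 + 197 / 10.9
T-score = 50 + 18.0734
T-score = 68.0734

68.0734


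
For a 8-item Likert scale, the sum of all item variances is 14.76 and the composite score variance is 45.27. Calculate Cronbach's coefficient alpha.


alpha = (k/(k-1)) * (1 - sum(si^2)/s_total^2)
= (8/7) * (1 - 14.76/45.27)
alpha = 0.7702

0.7702


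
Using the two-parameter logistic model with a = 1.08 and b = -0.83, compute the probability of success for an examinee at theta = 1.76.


a*(theta - b) = 1.08 * (1.76 - -0.83) = 2.7972
exp(-2.7972) = 0.061
P = 1 / (1 + 0.061)
P = 0.9425

0.9425


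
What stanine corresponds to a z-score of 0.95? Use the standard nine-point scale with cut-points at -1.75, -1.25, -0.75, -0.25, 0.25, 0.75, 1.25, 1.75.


Stanine boundaries: [-1.75, -1.25, -0.75, -0.25, 0.25, 0.75, 1.25, 1.75]
z = 0.95
Check each boundary:
  z >= -1.75 -> could be stanine 2
  z >= -1.25 -> could be stanine 3
  z >= -0.75 -> could be stanine 4
  z >= -0.25 -> could be stanine 5
  z >= 0.25 -> could be stanine 6
  z >= 0.75 -> could be stanine 7
  z < 1.25
  z < 1.75
Highest qualifying boundary gives stanine = 7

7


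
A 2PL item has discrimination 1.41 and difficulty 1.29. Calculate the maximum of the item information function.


For 2PL, max info at theta = b = 1.29
I_max = a^2 / 4 = 1.41^2 / 4
= 1.9881 / 4
I_max = 0.497

0.497


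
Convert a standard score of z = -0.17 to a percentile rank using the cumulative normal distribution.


CDF(z) = 0.5 * (1 + erf(z/sqrt(2)))
erf(-0.1202) = -0.135
CDF = 0.4325
Percentile rank = 0.4325 * 100 = 43.25

43.25


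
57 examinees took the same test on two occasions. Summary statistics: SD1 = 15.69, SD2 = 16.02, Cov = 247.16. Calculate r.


r = cov(X,Y) / (SD_X * SD_Y)
r = 247.16 / (15.69 * 16.02)
r = 247.16 / 251.3538
r = 0.9833

0.9833


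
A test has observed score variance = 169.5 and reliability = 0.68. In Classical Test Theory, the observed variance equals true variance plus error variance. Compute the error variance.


var_true = rxx * var_obs = 0.68 * 169.5 = 115.26
var_error = var_obs - var_true
var_error = 169.5 - 115.26
var_error = 54.24

54.24


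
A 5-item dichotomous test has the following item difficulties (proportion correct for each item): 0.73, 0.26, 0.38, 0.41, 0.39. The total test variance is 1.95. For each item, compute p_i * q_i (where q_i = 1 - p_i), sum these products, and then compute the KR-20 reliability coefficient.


For each item, compute p_i * q_i:
  Item 1: 0.73 * 0.27 = 0.1971
  Item 2: 0.26 * 0.74 = 0.1924
  Item 3: 0.38 * 0.62 = 0.2356
  Item 4: 0.41 * 0.59 = 0.2419
  Item 5: 0.39 * 0.61 = 0.2379
Sum(p_i * q_i) = 0.1971 + 0.1924 + 0.2356 + 0.2419 + 0.2379 = 1.1049
KR-20 = (k/(k-1)) * (1 - Sum(p_i*q_i) / Var_total)
= (5/4) * (1 - 1.1049/1.95)
= 1.25 * 0.4334
KR-20 = 0.5417

0.5417
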